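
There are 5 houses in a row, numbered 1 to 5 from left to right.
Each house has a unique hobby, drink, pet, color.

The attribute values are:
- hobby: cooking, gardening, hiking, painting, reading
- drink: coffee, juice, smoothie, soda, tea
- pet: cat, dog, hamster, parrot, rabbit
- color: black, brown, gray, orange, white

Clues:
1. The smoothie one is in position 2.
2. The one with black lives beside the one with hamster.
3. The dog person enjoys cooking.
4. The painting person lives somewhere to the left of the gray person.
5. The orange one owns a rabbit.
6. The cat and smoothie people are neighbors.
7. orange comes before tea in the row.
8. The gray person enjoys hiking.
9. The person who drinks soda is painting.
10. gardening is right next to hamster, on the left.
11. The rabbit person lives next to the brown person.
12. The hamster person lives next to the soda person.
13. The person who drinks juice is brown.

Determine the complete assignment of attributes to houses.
Solution:

House | Hobby | Drink | Pet | Color
-----------------------------------
  1   | gardening | coffee | cat | black
  2   | reading | smoothie | hamster | white
  3   | painting | soda | rabbit | orange
  4   | cooking | juice | dog | brown
  5   | hiking | tea | parrot | gray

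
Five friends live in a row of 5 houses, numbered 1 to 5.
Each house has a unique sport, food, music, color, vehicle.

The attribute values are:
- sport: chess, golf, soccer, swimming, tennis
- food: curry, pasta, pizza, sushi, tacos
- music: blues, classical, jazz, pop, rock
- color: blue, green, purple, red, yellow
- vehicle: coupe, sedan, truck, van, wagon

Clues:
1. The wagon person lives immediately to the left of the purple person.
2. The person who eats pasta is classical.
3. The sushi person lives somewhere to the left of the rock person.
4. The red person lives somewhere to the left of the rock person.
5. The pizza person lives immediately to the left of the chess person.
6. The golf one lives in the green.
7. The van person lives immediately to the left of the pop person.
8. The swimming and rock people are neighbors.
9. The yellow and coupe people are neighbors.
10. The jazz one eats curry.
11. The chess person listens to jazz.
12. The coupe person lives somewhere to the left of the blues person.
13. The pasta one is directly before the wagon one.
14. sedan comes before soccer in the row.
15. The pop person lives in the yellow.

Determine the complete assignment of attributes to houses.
Solution:

House | Sport | Food | Music | Color | Vehicle
----------------------------------------------
  1   | golf | pasta | classical | green | van
  2   | tennis | pizza | pop | yellow | wagon
  3   | chess | curry | jazz | purple | coupe
  4   | swimming | sushi | blues | red | sedan
  5   | soccer | tacos | rock | blue | truck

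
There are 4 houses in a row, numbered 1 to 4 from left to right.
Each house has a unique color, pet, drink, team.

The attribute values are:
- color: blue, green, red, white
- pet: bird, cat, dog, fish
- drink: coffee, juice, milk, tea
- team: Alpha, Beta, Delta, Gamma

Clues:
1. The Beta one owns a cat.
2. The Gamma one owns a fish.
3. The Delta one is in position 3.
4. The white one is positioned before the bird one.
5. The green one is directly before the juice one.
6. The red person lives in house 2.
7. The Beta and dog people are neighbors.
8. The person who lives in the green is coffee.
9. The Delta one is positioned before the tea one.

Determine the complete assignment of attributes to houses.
Solution:

House | Color | Pet | Drink | Team
----------------------------------
  1   | green | fish | coffee | Gamma
  2   | red | cat | juice | Beta
  3   | white | dog | milk | Delta
  4   | blue | bird | tea | Alpha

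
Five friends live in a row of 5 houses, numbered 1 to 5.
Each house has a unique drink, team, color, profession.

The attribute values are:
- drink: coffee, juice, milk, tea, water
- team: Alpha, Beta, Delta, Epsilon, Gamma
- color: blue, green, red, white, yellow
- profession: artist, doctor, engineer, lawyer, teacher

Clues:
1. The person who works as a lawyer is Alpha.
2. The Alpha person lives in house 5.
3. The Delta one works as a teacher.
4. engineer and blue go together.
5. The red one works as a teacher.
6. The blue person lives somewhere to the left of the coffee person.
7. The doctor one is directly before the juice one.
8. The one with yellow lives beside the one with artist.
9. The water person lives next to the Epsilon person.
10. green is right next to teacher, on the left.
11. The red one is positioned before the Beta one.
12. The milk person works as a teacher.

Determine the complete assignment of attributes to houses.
Solution:

House | Drink | Team | Color | Profession
-----------------------------------------
  1   | water | Gamma | yellow | doctor
  2   | juice | Epsilon | green | artist
  3   | milk | Delta | red | teacher
  4   | tea | Beta | blue | engineer
  5   | coffee | Alpha | white | lawyer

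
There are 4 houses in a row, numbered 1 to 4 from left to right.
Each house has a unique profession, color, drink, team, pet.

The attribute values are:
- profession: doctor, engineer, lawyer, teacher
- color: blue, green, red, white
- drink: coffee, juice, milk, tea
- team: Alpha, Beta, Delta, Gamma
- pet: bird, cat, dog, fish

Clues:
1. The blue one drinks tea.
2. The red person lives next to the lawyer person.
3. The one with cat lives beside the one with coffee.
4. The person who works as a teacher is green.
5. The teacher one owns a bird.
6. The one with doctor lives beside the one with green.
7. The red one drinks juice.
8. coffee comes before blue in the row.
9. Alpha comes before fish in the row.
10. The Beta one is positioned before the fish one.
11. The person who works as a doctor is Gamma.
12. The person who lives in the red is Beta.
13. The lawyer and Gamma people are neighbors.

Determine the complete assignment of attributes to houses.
Solution:

House | Profession | Color | Drink | Team | Pet
-----------------------------------------------
  1   | engineer | red | juice | Beta | cat
  2   | lawyer | white | coffee | Alpha | dog
  3   | doctor | blue | tea | Gamma | fish
  4   | teacher | green | milk | Delta | bird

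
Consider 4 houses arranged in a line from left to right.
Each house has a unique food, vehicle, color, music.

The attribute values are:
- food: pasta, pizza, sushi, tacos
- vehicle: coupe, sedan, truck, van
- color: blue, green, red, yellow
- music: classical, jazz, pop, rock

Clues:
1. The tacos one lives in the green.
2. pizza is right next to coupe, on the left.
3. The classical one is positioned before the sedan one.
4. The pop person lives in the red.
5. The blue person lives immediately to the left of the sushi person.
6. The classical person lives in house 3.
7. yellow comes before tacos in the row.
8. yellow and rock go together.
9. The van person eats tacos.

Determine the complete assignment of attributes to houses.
Solution:

House | Food | Vehicle | Color | Music
--------------------------------------
  1   | pizza | truck | blue | jazz
  2   | sushi | coupe | yellow | rock
  3   | tacos | van | green | classical
  4   | pasta | sedan | red | pop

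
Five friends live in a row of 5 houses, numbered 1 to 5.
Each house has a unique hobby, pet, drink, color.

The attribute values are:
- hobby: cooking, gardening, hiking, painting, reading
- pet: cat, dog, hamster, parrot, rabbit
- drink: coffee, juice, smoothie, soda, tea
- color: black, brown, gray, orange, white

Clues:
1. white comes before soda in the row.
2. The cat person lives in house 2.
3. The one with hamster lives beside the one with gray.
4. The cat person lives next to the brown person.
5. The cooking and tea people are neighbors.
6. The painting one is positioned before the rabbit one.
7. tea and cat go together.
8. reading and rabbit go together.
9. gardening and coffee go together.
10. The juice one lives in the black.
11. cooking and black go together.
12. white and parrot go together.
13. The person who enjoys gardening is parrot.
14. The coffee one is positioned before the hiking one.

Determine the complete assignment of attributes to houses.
Solution:

House | Hobby | Pet | Drink | Color
-----------------------------------
  1   | cooking | hamster | juice | black
  2   | painting | cat | tea | gray
  3   | reading | rabbit | smoothie | brown
  4   | gardening | parrot | coffee | white
  5   | hiking | dog | soda | orange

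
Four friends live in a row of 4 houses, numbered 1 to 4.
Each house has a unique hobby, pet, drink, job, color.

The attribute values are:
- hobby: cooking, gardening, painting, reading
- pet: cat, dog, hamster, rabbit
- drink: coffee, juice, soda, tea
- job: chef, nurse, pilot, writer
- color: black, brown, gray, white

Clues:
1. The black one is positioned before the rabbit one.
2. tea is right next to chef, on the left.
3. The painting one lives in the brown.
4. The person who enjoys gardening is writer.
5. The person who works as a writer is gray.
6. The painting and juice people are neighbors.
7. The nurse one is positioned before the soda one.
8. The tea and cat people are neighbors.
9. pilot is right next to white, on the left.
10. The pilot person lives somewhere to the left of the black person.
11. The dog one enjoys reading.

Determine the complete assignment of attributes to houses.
Solution:

House | Hobby | Pet | Drink | Job | Color
-----------------------------------------
  1   | painting | hamster | tea | pilot | brown
  2   | cooking | cat | juice | chef | white
  3   | reading | dog | coffee | nurse | black
  4   | gardening | rabbit | soda | writer | gray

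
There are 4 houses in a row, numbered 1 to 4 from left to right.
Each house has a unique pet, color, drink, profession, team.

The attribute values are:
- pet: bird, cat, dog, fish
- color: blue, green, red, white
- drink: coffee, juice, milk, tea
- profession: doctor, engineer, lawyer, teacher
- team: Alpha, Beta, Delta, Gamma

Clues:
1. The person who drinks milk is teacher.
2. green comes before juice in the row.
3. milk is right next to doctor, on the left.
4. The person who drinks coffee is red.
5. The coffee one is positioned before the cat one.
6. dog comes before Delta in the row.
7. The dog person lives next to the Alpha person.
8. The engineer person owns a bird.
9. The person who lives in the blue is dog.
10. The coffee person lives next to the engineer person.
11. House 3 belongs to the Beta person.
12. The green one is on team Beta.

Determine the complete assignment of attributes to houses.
Solution:

House | Pet | Color | Drink | Profession | Team
-----------------------------------------------
  1   | dog | blue | milk | teacher | Gamma
  2   | fish | red | coffee | doctor | Alpha
  3   | bird | green | tea | engineer | Beta
  4   | cat | white | juice | lawyer | Delta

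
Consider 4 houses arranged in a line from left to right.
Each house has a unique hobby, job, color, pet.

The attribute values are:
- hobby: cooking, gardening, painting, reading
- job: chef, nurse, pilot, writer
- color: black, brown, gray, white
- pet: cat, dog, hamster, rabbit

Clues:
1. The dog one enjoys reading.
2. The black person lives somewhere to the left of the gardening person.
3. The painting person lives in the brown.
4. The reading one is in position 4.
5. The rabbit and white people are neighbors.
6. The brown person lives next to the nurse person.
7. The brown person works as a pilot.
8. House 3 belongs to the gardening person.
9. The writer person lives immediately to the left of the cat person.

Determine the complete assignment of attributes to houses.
Solution:

House | Hobby | Job | Color | Pet
---------------------------------
  1   | cooking | writer | black | hamster
  2   | painting | pilot | brown | cat
  3   | gardening | nurse | gray | rabbit
  4   | reading | chef | white | dog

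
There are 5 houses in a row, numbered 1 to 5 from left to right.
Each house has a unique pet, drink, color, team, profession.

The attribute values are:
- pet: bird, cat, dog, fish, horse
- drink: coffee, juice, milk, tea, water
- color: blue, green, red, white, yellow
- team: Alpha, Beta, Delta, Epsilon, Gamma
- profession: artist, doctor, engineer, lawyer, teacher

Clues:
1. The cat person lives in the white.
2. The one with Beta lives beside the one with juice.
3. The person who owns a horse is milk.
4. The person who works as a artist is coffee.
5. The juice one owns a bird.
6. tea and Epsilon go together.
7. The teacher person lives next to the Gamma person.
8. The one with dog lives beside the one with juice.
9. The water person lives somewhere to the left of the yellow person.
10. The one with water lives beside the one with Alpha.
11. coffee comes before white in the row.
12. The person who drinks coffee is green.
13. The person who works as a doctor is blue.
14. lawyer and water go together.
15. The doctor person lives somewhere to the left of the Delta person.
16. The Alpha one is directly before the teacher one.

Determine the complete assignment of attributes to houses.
Solution:

House | Pet | Drink | Color | Team | Profession
-----------------------------------------------
  1   | dog | water | red | Beta | lawyer
  2   | bird | juice | blue | Alpha | doctor
  3   | horse | milk | yellow | Delta | teacher
  4   | fish | coffee | green | Gamma | artist
  5   | cat | tea | white | Epsilon | engineer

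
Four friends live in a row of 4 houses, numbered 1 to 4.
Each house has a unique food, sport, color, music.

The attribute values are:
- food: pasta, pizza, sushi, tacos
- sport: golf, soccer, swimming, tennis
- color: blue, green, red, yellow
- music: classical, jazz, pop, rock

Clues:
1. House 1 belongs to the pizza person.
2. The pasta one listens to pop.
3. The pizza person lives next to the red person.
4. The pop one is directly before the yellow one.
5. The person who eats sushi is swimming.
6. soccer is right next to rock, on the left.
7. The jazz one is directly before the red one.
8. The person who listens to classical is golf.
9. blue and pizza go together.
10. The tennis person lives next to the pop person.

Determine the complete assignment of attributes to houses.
Solution:

House | Food | Sport | Color | Music
------------------------------------
  1   | pizza | tennis | blue | jazz
  2   | pasta | soccer | red | pop
  3   | sushi | swimming | yellow | rock
  4   | tacos | golf | green | classical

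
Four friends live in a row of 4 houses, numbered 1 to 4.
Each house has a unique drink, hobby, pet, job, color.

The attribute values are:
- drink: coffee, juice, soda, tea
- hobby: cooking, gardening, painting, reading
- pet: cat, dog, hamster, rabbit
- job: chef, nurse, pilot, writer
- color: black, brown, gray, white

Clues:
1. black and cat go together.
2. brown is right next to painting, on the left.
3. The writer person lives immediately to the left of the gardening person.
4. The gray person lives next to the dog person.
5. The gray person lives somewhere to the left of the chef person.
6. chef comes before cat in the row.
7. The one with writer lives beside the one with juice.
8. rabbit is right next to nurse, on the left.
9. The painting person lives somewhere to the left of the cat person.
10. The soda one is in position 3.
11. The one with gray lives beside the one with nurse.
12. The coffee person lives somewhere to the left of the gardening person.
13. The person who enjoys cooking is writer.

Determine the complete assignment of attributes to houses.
Solution:

House | Drink | Hobby | Pet | Job | Color
-----------------------------------------
  1   | coffee | cooking | rabbit | writer | gray
  2   | juice | gardening | dog | nurse | brown
  3   | soda | painting | hamster | chef | white
  4   | tea | reading | cat | pilot | black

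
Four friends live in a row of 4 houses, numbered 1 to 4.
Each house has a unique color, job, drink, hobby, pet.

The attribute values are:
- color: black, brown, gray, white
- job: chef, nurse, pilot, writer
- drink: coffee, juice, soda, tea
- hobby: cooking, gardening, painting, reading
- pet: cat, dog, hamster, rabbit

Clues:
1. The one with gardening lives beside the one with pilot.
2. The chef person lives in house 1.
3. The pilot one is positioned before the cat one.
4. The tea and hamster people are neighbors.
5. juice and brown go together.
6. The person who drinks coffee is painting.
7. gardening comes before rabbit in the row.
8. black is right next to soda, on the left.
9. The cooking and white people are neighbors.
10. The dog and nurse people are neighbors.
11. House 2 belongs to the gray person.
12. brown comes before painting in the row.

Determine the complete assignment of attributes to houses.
Solution:

House | Color | Job | Drink | Hobby | Pet
-----------------------------------------
  1   | black | chef | tea | reading | dog
  2   | gray | nurse | soda | gardening | hamster
  3   | brown | pilot | juice | cooking | rabbit
  4   | white | writer | coffee | painting | cat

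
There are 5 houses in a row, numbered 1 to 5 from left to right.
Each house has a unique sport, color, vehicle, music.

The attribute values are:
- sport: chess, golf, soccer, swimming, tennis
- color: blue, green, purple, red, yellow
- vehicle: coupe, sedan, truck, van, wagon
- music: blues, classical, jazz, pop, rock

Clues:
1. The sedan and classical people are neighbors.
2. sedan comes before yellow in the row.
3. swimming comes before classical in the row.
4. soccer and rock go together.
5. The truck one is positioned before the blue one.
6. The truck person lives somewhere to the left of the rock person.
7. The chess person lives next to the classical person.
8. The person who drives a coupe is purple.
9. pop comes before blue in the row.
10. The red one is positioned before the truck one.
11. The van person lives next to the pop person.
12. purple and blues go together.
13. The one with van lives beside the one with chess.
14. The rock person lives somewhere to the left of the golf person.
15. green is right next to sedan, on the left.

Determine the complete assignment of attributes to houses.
Solution:

House | Sport | Color | Vehicle | Music
---------------------------------------
  1   | swimming | green | van | jazz
  2   | chess | red | sedan | pop
  3   | tennis | yellow | truck | classical
  4   | soccer | blue | wagon | rock
  5   | golf | purple | coupe | blues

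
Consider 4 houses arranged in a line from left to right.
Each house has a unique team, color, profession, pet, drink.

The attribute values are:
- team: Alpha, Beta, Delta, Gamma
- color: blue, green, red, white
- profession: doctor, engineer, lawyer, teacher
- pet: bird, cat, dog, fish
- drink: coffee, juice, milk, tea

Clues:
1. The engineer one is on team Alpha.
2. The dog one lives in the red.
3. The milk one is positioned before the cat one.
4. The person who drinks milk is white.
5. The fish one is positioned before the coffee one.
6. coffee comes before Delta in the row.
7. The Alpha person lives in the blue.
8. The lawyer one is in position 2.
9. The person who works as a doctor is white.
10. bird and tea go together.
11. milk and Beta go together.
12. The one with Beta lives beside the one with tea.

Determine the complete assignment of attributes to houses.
Solution:

House | Team | Color | Profession | Pet | Drink
-----------------------------------------------
  1   | Beta | white | doctor | fish | milk
  2   | Gamma | green | lawyer | bird | tea
  3   | Alpha | blue | engineer | cat | coffee
  4   | Delta | red | teacher | dog | juice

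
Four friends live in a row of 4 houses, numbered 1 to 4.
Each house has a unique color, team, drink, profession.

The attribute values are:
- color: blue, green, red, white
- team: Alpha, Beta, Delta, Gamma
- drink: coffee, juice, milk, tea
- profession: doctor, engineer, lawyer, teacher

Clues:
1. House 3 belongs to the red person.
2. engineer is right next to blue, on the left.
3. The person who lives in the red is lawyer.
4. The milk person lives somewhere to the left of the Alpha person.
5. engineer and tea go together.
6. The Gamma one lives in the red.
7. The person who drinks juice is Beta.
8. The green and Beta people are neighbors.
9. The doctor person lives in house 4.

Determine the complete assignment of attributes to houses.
Solution:

House | Color | Team | Drink | Profession
-----------------------------------------
  1   | green | Delta | tea | engineer
  2   | blue | Beta | juice | teacher
  3   | red | Gamma | milk | lawyer
  4   | white | Alpha | coffee | doctor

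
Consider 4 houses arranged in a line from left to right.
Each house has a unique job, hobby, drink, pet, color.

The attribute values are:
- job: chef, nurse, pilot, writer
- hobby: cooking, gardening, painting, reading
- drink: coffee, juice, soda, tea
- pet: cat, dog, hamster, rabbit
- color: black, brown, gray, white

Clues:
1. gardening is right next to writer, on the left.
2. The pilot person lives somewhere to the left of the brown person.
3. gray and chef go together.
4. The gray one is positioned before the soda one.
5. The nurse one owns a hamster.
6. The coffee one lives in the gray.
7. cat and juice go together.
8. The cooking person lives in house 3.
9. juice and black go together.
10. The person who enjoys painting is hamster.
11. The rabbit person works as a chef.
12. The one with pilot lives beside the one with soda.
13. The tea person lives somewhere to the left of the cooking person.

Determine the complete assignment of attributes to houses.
Solution:

House | Job | Hobby | Drink | Pet | Color
-----------------------------------------
  1   | chef | gardening | coffee | rabbit | gray
  2   | writer | reading | tea | dog | white
  3   | pilot | cooking | juice | cat | black
  4   | nurse | painting | soda | hamster | brown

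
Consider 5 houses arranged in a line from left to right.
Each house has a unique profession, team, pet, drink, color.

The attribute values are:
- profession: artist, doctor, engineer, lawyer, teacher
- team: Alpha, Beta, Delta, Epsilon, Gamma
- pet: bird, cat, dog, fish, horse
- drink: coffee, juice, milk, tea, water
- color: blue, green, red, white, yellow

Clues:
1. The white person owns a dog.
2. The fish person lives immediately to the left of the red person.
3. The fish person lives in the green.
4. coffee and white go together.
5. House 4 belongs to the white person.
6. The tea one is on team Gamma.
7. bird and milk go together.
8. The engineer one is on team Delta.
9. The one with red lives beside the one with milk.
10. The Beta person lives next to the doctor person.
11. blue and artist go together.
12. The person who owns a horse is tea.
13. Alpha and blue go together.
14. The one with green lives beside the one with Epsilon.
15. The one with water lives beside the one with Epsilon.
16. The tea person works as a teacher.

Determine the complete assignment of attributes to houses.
Solution:

House | Profession | Team | Pet | Drink | Color
-----------------------------------------------
  1   | lawyer | Beta | fish | water | green
  2   | doctor | Epsilon | cat | juice | red
  3   | artist | Alpha | bird | milk | blue
  4   | engineer | Delta | dog | coffee | white
  5   | teacher | Gamma | horse | tea | yellow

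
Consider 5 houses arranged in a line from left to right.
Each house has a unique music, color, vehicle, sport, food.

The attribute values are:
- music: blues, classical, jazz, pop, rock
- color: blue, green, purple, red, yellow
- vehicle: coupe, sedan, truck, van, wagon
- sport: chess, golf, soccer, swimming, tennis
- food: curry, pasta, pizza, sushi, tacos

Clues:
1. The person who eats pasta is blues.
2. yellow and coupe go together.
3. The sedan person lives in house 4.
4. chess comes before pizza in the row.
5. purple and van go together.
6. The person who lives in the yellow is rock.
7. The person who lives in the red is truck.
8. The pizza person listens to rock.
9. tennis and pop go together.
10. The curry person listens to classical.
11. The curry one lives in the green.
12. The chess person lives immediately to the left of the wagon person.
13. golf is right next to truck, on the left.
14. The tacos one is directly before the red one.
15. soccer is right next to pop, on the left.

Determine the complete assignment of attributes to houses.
Solution:

House | Music | Color | Vehicle | Sport | Food
----------------------------------------------
  1   | jazz | purple | van | golf | tacos
  2   | blues | red | truck | chess | pasta
  3   | classical | green | wagon | soccer | curry
  4   | pop | blue | sedan | tennis | sushi
  5   | rock | yellow | coupe | swimming | pizza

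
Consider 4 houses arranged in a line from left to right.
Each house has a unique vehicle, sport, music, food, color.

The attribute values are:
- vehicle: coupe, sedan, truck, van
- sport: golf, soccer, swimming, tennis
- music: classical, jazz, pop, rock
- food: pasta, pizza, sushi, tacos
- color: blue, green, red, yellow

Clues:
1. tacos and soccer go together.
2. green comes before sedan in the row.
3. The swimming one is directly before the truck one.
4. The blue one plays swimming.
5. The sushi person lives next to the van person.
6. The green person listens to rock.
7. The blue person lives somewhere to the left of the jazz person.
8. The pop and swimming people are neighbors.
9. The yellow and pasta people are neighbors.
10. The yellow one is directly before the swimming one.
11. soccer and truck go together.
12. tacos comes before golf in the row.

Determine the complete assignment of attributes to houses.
Solution:

House | Vehicle | Sport | Music | Food | Color
----------------------------------------------
  1   | coupe | tennis | pop | sushi | yellow
  2   | van | swimming | classical | pasta | blue
  3   | truck | soccer | rock | tacos | green
  4   | sedan | golf | jazz | pizza | red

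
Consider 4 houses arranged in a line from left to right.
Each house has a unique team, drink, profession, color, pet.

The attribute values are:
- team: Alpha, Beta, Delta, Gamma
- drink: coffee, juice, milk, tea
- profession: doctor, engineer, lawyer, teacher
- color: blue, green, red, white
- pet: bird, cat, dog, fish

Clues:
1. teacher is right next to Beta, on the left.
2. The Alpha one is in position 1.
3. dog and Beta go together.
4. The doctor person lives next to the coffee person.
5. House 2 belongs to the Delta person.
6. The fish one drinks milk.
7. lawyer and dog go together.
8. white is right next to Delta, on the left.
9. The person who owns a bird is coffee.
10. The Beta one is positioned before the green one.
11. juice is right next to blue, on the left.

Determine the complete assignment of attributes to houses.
Solution:

House | Team | Drink | Profession | Color | Pet
-----------------------------------------------
  1   | Alpha | juice | doctor | white | cat
  2   | Delta | coffee | teacher | blue | bird
  3   | Beta | tea | lawyer | red | dog
  4   | Gamma | milk | engineer | green | fish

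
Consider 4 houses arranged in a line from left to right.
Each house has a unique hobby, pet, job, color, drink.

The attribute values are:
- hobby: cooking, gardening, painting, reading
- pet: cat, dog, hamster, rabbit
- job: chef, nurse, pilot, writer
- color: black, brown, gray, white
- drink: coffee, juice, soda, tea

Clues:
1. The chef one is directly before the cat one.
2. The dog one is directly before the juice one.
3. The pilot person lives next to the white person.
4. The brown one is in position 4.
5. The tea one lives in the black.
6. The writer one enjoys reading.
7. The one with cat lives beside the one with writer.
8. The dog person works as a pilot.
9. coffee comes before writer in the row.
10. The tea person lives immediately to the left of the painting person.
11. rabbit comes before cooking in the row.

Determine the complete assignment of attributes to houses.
Solution:

House | Hobby | Pet | Job | Color | Drink
-----------------------------------------
  1   | gardening | dog | pilot | black | tea
  2   | painting | rabbit | chef | white | juice
  3   | cooking | cat | nurse | gray | coffee
  4   | reading | hamster | writer | brown | soda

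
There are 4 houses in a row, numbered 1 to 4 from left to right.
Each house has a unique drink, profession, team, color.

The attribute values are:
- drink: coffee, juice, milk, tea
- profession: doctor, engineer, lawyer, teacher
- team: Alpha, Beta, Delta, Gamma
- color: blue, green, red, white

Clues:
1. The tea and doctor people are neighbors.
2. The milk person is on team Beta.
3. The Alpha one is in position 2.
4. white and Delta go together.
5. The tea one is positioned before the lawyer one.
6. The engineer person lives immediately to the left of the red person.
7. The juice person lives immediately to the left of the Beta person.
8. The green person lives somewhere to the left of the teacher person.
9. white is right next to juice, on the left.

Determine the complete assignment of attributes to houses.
Solution:

House | Drink | Profession | Team | Color
-----------------------------------------
  1   | tea | engineer | Delta | white
  2   | juice | doctor | Alpha | red
  3   | milk | lawyer | Beta | green
  4   | coffee | teacher | Gamma | blue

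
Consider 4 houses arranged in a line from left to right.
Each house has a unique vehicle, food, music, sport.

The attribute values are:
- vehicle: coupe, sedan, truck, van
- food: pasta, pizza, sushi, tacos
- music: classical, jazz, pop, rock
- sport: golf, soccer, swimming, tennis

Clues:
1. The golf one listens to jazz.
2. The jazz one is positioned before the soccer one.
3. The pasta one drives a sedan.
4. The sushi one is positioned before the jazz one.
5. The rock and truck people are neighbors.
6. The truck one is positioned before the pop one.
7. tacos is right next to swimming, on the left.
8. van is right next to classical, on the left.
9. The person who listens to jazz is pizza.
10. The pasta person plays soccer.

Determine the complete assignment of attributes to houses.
Solution:

House | Vehicle | Food | Music | Sport
--------------------------------------
  1   | van | tacos | rock | tennis
  2   | truck | sushi | classical | swimming
  3   | coupe | pizza | jazz | golf
  4   | sedan | pasta | pop | soccer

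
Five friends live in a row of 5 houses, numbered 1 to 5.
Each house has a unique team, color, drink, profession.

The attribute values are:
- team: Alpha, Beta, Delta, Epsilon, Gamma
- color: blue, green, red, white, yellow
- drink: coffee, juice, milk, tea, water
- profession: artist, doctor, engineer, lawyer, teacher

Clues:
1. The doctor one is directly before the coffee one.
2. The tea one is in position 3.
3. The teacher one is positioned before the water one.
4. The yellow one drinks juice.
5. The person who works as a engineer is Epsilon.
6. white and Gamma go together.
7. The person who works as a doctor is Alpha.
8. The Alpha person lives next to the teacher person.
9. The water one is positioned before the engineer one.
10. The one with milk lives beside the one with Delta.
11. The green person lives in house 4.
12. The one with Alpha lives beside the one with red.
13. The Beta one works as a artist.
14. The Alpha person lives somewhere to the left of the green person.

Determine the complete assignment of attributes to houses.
Solution:

House | Team | Color | Drink | Profession
-----------------------------------------
  1   | Alpha | blue | milk | doctor
  2   | Delta | red | coffee | teacher
  3   | Gamma | white | tea | lawyer
  4   | Beta | green | water | artist
  5   | Epsilon | yellow | juice | engineer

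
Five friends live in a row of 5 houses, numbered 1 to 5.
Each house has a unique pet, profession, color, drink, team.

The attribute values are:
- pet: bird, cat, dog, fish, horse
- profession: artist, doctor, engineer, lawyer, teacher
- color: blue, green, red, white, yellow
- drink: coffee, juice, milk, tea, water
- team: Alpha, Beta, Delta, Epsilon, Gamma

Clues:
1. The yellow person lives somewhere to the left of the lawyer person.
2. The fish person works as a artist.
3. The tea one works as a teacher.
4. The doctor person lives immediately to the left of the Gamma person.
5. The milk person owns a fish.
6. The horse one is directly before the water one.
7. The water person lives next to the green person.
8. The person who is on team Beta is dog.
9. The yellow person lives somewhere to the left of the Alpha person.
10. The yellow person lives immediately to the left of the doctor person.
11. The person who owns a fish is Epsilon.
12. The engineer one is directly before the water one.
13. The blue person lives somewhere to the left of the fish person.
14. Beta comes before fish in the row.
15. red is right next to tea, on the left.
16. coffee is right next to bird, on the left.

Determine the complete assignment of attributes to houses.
Solution:

House | Pet | Profession | Color | Drink | Team
-----------------------------------------------
  1   | horse | engineer | yellow | coffee | Delta
  2   | bird | doctor | red | water | Alpha
  3   | cat | teacher | green | tea | Gamma
  4   | dog | lawyer | blue | juice | Beta
  5   | fish | artist | white | milk | Epsilon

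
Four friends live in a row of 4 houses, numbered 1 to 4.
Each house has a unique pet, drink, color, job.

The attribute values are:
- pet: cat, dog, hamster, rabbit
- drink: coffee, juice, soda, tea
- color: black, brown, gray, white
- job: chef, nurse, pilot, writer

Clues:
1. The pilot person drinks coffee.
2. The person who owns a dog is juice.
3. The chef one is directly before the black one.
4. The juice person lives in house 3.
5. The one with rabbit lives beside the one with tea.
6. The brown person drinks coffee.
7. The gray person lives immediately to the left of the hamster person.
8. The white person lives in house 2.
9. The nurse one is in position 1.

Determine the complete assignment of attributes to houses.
Solution:

House | Pet | Drink | Color | Job
---------------------------------
  1   | rabbit | soda | gray | nurse
  2   | hamster | tea | white | chef
  3   | dog | juice | black | writer
  4   | cat | coffee | brown | pilot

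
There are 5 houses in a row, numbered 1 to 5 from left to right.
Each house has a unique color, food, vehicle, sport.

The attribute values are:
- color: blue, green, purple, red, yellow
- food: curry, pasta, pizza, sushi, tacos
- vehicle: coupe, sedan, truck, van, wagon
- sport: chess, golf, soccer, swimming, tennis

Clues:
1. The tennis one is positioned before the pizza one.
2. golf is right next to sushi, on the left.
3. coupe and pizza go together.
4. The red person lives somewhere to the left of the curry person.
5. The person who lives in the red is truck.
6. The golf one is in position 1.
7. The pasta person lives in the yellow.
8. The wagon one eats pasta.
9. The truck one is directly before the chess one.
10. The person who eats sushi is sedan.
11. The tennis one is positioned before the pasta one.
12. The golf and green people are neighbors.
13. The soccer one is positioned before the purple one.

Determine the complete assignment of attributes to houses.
Solution:

House | Color | Food | Vehicle | Sport
--------------------------------------
  1   | red | tacos | truck | golf
  2   | green | sushi | sedan | chess
  3   | blue | curry | van | tennis
  4   | yellow | pasta | wagon | soccer
  5   | purple | pizza | coupe | swimming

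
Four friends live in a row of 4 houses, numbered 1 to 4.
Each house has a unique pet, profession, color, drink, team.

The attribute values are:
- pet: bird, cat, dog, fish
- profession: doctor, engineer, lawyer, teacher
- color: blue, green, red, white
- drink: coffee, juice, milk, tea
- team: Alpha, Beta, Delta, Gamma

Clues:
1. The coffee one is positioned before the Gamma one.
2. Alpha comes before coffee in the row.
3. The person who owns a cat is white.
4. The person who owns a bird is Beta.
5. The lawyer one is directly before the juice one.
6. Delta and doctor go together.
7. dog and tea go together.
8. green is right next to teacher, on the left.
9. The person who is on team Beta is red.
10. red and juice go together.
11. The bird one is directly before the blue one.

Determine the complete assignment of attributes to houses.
Solution:

House | Pet | Profession | Color | Drink | Team
-----------------------------------------------
  1   | dog | lawyer | green | tea | Alpha
  2   | bird | teacher | red | juice | Beta
  3   | fish | doctor | blue | coffee | Delta
  4   | cat | engineer | white | milk | Gamma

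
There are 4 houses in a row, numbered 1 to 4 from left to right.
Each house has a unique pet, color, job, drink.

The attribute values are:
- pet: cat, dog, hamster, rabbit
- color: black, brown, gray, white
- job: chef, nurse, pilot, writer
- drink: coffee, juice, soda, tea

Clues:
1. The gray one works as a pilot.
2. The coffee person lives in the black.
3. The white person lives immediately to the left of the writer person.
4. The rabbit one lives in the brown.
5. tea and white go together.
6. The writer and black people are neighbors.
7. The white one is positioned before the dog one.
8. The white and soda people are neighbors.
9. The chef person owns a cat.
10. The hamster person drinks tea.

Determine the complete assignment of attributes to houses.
Solution:

House | Pet | Color | Job | Drink
---------------------------------
  1   | hamster | white | nurse | tea
  2   | rabbit | brown | writer | soda
  3   | cat | black | chef | coffee
  4   | dog | gray | pilot | juice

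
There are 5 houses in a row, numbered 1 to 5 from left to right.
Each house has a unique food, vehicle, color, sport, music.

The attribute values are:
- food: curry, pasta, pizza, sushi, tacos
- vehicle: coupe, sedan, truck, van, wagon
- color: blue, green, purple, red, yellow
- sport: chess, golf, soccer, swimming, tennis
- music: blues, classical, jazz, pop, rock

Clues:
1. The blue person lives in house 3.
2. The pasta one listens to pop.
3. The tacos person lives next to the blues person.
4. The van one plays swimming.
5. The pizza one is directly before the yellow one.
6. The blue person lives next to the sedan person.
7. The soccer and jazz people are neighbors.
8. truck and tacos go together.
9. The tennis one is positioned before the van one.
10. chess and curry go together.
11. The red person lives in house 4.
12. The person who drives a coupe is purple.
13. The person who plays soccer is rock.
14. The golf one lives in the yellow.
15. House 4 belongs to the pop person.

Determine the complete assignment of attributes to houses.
Solution:

House | Food | Vehicle | Color | Sport | Music
----------------------------------------------
  1   | pizza | coupe | purple | soccer | rock
  2   | tacos | truck | yellow | golf | jazz
  3   | curry | wagon | blue | chess | blues
  4   | pasta | sedan | red | tennis | pop
  5   | sushi | van | green | swimming | classical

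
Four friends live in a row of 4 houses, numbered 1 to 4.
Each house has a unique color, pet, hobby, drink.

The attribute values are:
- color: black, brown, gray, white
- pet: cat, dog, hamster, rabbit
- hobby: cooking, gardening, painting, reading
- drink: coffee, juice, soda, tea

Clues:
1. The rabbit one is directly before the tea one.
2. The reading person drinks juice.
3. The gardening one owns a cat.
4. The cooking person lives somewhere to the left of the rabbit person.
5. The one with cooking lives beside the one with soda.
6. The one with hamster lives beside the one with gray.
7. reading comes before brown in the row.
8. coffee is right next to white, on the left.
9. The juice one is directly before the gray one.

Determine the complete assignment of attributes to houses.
Solution:

House | Color | Pet | Hobby | Drink
-----------------------------------
  1   | black | hamster | reading | juice
  2   | gray | dog | cooking | coffee
  3   | white | rabbit | painting | soda
  4   | brown | cat | gardening | tea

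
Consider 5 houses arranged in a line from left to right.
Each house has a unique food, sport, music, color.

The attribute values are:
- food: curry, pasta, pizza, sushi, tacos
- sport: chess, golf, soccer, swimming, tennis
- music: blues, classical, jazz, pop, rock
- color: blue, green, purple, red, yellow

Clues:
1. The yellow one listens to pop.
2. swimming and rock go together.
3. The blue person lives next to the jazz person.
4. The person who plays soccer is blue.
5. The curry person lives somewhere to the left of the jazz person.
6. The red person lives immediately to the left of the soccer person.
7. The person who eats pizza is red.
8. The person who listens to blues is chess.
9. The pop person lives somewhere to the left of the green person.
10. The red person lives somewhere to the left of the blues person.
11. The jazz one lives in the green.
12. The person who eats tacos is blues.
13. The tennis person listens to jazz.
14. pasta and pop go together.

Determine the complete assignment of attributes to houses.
Solution:

House | Food | Sport | Music | Color
------------------------------------
  1   | pasta | golf | pop | yellow
  2   | pizza | swimming | rock | red
  3   | curry | soccer | classical | blue
  4   | sushi | tennis | jazz | green
  5   | tacos | chess | blues | purple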